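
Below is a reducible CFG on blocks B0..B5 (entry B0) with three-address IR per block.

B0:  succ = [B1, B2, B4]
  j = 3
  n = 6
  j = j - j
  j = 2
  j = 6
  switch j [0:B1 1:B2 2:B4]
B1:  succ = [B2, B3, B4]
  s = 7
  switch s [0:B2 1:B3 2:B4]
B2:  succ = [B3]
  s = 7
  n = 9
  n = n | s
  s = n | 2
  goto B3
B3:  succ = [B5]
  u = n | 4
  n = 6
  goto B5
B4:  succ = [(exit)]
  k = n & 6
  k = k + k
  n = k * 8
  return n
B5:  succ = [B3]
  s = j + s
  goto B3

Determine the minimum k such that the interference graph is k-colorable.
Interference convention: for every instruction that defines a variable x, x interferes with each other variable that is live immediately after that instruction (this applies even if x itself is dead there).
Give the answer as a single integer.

Answer: 3

Working:
def/use:
  B0: def={j,n} ue=∅
  B1: def={s} ue=∅
  B2: def={n,s} ue=∅
  B3: def={n,u} ue={n}
  B4: def={k,n} ue={n}
  B5: def={s} ue={j,s}

Live sets:
  B0: in=∅ out={j,n}
  B1: in={j,n} out={j,n,s}
  B2: in={j} out={j,n,s}
  B3: in={j,n,s} out={j,n,s}
  B4: in={n} out=∅
  B5: in={j,n,s} out={j,n,s}

Conflict graph:
  j — {n,s,u}
  k — ∅
  n — {j,s}
  s — {j,n,u}
  u — {j,s}

Colouring:
  {j,n,s} pairwise interfere (3-clique) ⇒ χ ≥ 3
  3-colouring: R0={j,k}  R1={s}  R2={n,u}
  χ = 3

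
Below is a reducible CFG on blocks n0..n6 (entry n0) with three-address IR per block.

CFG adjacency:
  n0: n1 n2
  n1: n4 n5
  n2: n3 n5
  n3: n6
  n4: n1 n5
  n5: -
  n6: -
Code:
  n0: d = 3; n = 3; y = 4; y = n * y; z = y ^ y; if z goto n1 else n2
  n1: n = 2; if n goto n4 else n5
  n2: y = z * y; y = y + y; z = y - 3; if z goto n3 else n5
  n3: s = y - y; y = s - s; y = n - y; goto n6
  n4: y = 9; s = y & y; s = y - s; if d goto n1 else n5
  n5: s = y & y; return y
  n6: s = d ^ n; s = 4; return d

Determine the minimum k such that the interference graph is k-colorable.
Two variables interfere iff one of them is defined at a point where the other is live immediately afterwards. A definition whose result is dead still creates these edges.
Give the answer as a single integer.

Answer: 4

Working:
Per-block:
  n0 def {d,n,y,z} use ∅
  n1 def {n} use ∅
  n2 def {y,z} use {y,z}
  n3 def {s,y} use {n,y}
  n4 def {s,y} use {d}
  n5 def {s} use {y}
  n6 def {s} use {d,n}

Live sets:
  live n0: ∅→{d,n,y,z}
  live n1: {d,y}→{d,y}
  live n2: {d,n,y,z}→{d,n,y}
  live n3: {d,n,y}→{d,n}
  live n4: {d}→{d,y}
  live n5: {y}→∅
  live n6: {d,n}→∅

Interfere edges:
  d: {n,s,y,z}
  n: {d,s,y,z}
  s: {d,n,y}
  y: {d,n,s,z}
  z: {d,n,y}

Registers:
  {d,n,s,y} pairwise interfere (4-clique) ⇒ χ ≥ 4
  4-colouring: R0={d}  R1={n}  R2={y}  R3={s,z}
  χ = 4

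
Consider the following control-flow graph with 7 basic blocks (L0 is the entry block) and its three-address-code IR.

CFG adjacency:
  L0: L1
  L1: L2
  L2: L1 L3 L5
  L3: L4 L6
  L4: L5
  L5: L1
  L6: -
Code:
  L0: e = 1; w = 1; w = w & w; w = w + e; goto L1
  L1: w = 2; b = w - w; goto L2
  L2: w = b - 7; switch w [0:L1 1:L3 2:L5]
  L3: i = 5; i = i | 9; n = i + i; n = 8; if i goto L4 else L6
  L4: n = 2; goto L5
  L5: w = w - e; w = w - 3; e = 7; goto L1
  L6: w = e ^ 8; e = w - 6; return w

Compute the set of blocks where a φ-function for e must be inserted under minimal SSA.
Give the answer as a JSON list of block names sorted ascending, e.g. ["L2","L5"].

Answer: ["L1"]

Working:
idom tree: L1←L0 L2←L1 L3←L2 L4←L3 L5←L2 L6←L3
Dom at joins:
  L1: preds {L0,L2,L5}: {L0} ∩ {L0,L1,L2} ∩ {L0,L1,L2,L5} = {L0}; idom=L0
  L5: preds {L2,L4}: {L0,L1,L2} ∩ {L0,L1,L2,L3,L4} = {L0,L1,L2}; idom=L2

DF derivation:
  join L1 pred L0: · stop@L0
  join L1 pred L2: L2→L1 stop@L0
  join L1 pred L5: L5→L2→L1 stop@L0
  join L5 pred L2: · stop@L2
  join L5 pred L4: L4→L3 stop@L2
  L0: DF=∅
  L1: DF={L1}
  L2: DF={L1}
  L3: DF={L5}
  L4: DF={L5}
  L5: DF={L1}
  L6: DF=∅

φ for e: defs {L0,L5,L6}
  DF⁺ = {L1}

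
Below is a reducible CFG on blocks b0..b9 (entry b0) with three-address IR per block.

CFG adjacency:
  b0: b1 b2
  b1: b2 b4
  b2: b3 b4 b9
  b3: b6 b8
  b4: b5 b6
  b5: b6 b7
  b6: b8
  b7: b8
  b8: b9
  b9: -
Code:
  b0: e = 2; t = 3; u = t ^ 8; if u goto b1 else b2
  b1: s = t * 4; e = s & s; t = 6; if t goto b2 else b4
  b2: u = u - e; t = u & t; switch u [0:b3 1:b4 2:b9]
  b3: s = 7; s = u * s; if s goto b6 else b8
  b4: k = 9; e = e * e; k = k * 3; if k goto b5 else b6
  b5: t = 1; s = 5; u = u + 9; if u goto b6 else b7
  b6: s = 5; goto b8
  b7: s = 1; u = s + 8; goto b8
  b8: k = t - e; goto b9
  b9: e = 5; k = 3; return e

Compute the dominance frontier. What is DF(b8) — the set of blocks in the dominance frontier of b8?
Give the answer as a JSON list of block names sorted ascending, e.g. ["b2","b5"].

idom tree: b1←b0 b2←b0 b3←b2 b4←b0 b5←b4 b6←b0 b7←b5 b8←b0 b9←b0
Join-block Dom:
  b2: preds {b0,b1}: {b0} ∩ {b0,b1} = {b0}; idom=b0
  b4: preds {b1,b2}: {b0,b1} ∩ {b0,b2} = {b0}; idom=b0
  b6: preds {b3,b4,b5}: {b0,b2,b3} ∩ {b0,b4} ∩ {b0,b4,b5} = {b0}; idom=b0
  b8: preds {b3,b6,b7}: {b0,b2,b3} ∩ {b0,b6} ∩ {b0,b4,b5,b7} = {b0}; idom=b0
  b9: preds {b2,b8}: {b0,b2} ∩ {b0,b8} = {b0}; idom=b0

DF derivation:
  join b2 pred b0: · stop@b0
  join b2 pred b1: b1 stop@b0
  join b4 pred b1: b1 stop@b0
  join b4 pred b2: b2 stop@b0
  join b6 pred b3: b3→b2 stop@b0
  join b6 pred b4: b4 stop@b0
  join b6 pred b5: b5→b4 stop@b0
  join b8 pred b3: b3→b2 stop@b0
  join b8 pred b6: b6 stop@b0
  join b8 pred b7: b7→b5→b4 stop@b0
  join b9 pred b2: b2 stop@b0
  join b9 pred b8: b8 stop@b0
  DF(b0)=∅
  DF(b1)={b2,b4}
  DF(b2)={b4,b6,b8,b9}
  DF(b3)={b6,b8}
  DF(b4)={b6,b8}
  DF(b5)={b6,b8}
  DF(b6)={b8}
  DF(b7)={b8}
  DF(b8)={b9}
  DF(b9)=∅

DF(b8) = ["b9"]

Answer: ["b9"]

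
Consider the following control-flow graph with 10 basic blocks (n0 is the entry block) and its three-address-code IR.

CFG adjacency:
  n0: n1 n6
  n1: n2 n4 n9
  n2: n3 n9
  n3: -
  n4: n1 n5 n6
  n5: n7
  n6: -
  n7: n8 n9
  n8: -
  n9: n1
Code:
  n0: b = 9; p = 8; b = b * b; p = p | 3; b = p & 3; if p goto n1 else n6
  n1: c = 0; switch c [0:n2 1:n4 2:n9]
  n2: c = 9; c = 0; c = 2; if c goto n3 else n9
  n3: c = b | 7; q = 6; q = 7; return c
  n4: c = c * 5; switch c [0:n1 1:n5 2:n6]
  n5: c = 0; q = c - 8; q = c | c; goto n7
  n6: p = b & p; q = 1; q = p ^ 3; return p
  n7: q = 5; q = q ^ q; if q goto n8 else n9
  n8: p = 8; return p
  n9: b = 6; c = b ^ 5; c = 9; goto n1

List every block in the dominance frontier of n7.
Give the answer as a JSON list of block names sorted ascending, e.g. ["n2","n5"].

idom tree: n1←n0 n2←n1 n3←n2 n4←n1 n5←n4 n6←n0 n7←n5 n8←n7 n9←n1
Dom at joins:
  n1: preds {n0,n4,n9}: {n0} ∩ {n0,n1,n4} ∩ {n0,n1,n9} = {n0}; idom=n0
  n6: preds {n0,n4}: {n0} ∩ {n0,n1,n4} = {n0}; idom=n0
  n9: preds {n1,n2,n7}: {n0,n1} ∩ {n0,n1,n2} ∩ {n0,n1,n4,n5,n7} = {n0,n1}; idom=n1

DF walk-up:
  n1←n0: walk · to n0
  n1←n4: walk n4→n1 to n0
  n1←n9: walk n9→n1 to n0
  n6←n0: walk · to n0
  n6←n4: walk n4→n1 to n0
  n9←n1: walk · to n1
  n9←n2: walk n2 to n1
  n9←n7: walk n7→n5→n4 to n1
  n0 → ∅
  n1 → {n1,n6}
  n2 → {n9}
  n3 → ∅
  n4 → {n1,n6,n9}
  n5 → {n9}
  n6 → ∅
  n7 → {n9}
  n8 → ∅
  n9 → {n1}

DF(n7) = ["n9"]

Answer: ["n9"]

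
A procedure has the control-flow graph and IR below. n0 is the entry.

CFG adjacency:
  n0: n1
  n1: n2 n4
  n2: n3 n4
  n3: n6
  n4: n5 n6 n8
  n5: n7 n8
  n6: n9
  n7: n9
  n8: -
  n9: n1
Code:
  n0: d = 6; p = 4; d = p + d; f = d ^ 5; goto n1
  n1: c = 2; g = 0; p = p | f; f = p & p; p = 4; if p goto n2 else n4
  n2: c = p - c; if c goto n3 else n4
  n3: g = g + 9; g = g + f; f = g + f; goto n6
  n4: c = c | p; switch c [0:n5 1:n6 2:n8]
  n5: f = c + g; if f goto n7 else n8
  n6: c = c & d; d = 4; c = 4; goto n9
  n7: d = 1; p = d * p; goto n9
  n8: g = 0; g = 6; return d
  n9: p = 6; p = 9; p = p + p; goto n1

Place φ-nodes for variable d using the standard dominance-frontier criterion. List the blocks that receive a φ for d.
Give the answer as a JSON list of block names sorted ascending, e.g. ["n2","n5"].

idom tree: n1←n0 n2←n1 n3←n2 n4←n1 n5←n4 n6←n1 n7←n5 n8←n4 n9←n1
Join-block Dom:
  n1: preds {n0,n9}: {n0} ∩ {n0,n1,n9} = {n0}; idom=n0
  n4: preds {n1,n2}: {n0,n1} ∩ {n0,n1,n2} = {n0,n1}; idom=n1
  n6: preds {n3,n4}: {n0,n1,n2,n3} ∩ {n0,n1,n4} = {n0,n1}; idom=n1
  n8: preds {n4,n5}: {n0,n1,n4} ∩ {n0,n1,n4,n5} = {n0,n1,n4}; idom=n4
  n9: preds {n6,n7}: {n0,n1,n6} ∩ {n0,n1,n4,n5,n7} = {n0,n1}; idom=n1

DF derivation:
  join n1 pred n0: · stop@n0
  join n1 pred n9: n9→n1 stop@n0
  join n4 pred n1: · stop@n1
  join n4 pred n2: n2 stop@n1
  join n6 pred n3: n3→n2 stop@n1
  join n6 pred n4: n4 stop@n1
  join n8 pred n4: · stop@n4
  join n8 pred n5: n5 stop@n4
  join n9 pred n6: n6 stop@n1
  join n9 pred n7: n7→n5→n4 stop@n1
  DF(n0)=∅
  DF(n1)={n1}
  DF(n2)={n4,n6}
  DF(n3)={n6}
  DF(n4)={n6,n9}
  DF(n5)={n8,n9}
  DF(n6)={n9}
  DF(n7)={n9}
  DF(n8)=∅
  DF(n9)={n1}

φ for d: defs {n0,n6,n7}
  DF⁺ = {n1,n9}

Answer: ["n1", "n9"]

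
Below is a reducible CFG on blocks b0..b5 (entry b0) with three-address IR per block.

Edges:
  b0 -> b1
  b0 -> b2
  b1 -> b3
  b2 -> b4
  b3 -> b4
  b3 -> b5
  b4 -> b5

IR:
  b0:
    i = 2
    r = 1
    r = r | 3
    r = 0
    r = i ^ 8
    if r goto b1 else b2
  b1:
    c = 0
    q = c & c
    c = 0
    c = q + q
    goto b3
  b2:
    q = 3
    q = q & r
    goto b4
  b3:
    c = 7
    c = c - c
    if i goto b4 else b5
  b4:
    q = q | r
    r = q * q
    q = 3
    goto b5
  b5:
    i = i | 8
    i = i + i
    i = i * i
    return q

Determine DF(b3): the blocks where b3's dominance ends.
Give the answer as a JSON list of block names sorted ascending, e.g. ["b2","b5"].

idom tree: b1←b0 b2←b0 b3←b1 b4←b0 b5←b0
Dom∩ at merges:
  b4: preds {b2,b3}: {b0,b2} ∩ {b0,b1,b3} = {b0}; idom=b0
  b5: preds {b3,b4}: {b0,b1,b3} ∩ {b0,b4} = {b0}; idom=b0

DF derivation:
  join b4 pred b2: b2 stop@b0
  join b4 pred b3: b3→b1 stop@b0
  join b5 pred b3: b3→b1 stop@b0
  join b5 pred b4: b4 stop@b0
  DF(b0)=∅
  DF(b1)={b4,b5}
  DF(b2)={b4}
  DF(b3)={b4,b5}
  DF(b4)={b5}
  DF(b5)=∅

DF(b3) = ["b4", "b5"]

Answer: ["b4", "b5"]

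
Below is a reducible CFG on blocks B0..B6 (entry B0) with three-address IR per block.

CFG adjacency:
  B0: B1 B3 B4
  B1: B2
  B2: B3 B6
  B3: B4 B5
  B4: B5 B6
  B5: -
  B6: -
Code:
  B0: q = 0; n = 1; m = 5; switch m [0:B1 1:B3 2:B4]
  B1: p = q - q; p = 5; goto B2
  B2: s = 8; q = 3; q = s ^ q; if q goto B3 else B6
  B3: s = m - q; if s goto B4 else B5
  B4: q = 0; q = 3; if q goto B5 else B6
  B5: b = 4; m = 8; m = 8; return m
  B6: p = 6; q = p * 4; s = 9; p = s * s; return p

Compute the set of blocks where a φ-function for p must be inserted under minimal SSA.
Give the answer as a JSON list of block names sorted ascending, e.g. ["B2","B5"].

Answer: ["B3", "B4", "B5", "B6"]

Analysis:
idom tree: B1←B0 B2←B1 B3←B0 B4←B0 B5←B0 B6←B0
Join-block Dom:
  B3: preds {B0,B2}: {B0} ∩ {B0,B1,B2} = {B0}; idom=B0
  B4: preds {B0,B3}: {B0} ∩ {B0,B3} = {B0}; idom=B0
  B5: preds {B3,B4}: {B0,B3} ∩ {B0,B4} = {B0}; idom=B0
  B6: preds {B2,B4}: {B0,B1,B2} ∩ {B0,B4} = {B0}; idom=B0

DF derivation:
  join B3 pred B0: · stop@B0
  join B3 pred B2: B2→B1 stop@B0
  join B4 pred B0: · stop@B0
  join B4 pred B3: B3 stop@B0
  join B5 pred B3: B3 stop@B0
  join B5 pred B4: B4 stop@B0
  join B6 pred B2: B2→B1 stop@B0
  join B6 pred B4: B4 stop@B0
  B0 → ∅
  B1 → {B3,B6}
  B2 → {B3,B6}
  B3 → {B4,B5}
  B4 → {B5,B6}
  B5 → ∅
  B6 → ∅

φ for p: defs {B1,B6}
  DF⁺ = {B3,B4,B5,B6}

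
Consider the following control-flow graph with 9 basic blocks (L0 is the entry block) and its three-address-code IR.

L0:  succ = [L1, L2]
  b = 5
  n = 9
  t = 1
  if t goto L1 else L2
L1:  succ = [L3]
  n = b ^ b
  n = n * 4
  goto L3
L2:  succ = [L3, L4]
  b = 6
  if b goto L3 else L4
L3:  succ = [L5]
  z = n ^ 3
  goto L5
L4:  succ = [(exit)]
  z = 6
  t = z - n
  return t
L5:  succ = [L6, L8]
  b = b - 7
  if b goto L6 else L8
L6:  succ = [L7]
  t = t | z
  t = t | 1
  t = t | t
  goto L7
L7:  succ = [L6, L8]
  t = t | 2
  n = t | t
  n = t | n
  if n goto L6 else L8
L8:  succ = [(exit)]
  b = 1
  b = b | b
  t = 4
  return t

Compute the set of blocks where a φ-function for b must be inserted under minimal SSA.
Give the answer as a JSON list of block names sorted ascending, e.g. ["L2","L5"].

Answer: ["L3"]

Derivation:
idom tree: L1←L0 L2←L0 L3←L0 L4←L2 L5←L3 L6←L5 L7←L6 L8←L5
Join-block Dom:
  L3: preds {L1,L2}: {L0,L1} ∩ {L0,L2} = {L0}; idom=L0
  L6: preds {L5,L7}: {L0,L3,L5} ∩ {L0,L3,L5,L6,L7} = {L0,L3,L5}; idom=L5
  L8: preds {L5,L7}: {L0,L3,L5} ∩ {L0,L3,L5,L6,L7} = {L0,L3,L5}; idom=L5

DF walk-up:
  join L3 pred L1: L1 stop@L0
  join L3 pred L2: L2 stop@L0
  join L6 pred L5: · stop@L5
  join L6 pred L7: L7→L6 stop@L5
  join L8 pred L5: · stop@L5
  join L8 pred L7: L7→L6 stop@L5
  L0 → ∅
  L1 → {L3}
  L2 → {L3}
  L3 → ∅
  L4 → ∅
  L5 → ∅
  L6 → {L6,L8}
  L7 → {L6,L8}
  L8 → ∅

φ for b: defs {L0,L2,L5,L8}
  DF⁺ = {L3}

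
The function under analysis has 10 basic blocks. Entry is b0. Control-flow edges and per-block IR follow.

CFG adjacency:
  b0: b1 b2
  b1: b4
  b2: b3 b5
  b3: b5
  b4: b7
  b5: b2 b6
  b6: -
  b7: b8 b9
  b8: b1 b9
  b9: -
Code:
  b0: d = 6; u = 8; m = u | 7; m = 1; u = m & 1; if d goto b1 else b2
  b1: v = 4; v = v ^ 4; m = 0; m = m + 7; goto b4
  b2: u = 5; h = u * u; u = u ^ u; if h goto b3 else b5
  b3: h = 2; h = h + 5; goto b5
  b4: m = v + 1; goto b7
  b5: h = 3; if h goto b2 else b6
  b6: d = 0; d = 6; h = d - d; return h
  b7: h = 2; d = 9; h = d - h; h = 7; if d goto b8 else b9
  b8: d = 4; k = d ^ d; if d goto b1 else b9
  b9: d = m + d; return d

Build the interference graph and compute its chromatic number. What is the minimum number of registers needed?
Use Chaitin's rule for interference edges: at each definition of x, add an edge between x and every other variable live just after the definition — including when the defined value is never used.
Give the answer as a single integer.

Block summaries:
  b0: {d,m,u} / ∅
  b1: {m,v} / ∅
  b2: {h,u} / ∅
  b3: {h} / ∅
  b4: {m} / {v}
  b5: {h} / ∅
  b6: {d,h} / ∅
  b7: {d,h} / ∅
  b8: {d,k} / ∅
  b9: {d} / {d,m}

Liveness:
  live b0: ∅→∅
  live b1: ∅→{v}
  live b2: ∅→∅
  live b3: ∅→∅
  live b4: {v}→{m}
  live b5: ∅→∅
  live b6: ∅→∅
  live b7: {m}→{d,m}
  live b8: {m}→{d,m}
  live b9: {d,m}→∅

Interference:
  d: {h,k,m,u}
  h: {d,m,u}
  k: {d,m}
  m: {d,h,k,v}
  u: {d,h}
  v: {m}

Chromatic number:
  {d,h,m} pairwise interfere (3-clique) ⇒ χ ≥ 3
  3-colouring: c0={d,v}  c1={m,u}  c2={h,k}
  χ = 3

Answer: 3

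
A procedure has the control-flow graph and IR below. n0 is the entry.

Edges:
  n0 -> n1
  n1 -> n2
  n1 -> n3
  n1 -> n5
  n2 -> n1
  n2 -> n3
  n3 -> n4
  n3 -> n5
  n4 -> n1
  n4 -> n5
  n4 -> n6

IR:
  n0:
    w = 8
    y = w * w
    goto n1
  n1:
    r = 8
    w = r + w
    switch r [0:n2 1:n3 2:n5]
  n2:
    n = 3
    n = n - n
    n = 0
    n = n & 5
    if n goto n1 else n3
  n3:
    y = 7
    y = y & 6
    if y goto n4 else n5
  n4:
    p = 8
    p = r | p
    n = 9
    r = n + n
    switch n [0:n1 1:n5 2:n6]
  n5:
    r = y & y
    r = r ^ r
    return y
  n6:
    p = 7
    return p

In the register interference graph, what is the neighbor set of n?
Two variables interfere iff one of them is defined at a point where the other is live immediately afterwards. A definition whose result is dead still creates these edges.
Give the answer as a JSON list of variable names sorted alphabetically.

Per-block:
  n0 def {w,y} use ∅
  n1 def {r,w} use {w}
  n2 def {n} use ∅
  n3 def {y} use ∅
  n4 def {n,p,r} use {r}
  n5 def {r} use {y}
  n6 def {p} use ∅

Live sets:
  n0 li=∅ lo={w,y}
  n1 li={w,y} lo={r,w,y}
  n2 li={r,w,y} lo={r,w,y}
  n3 li={r,w} lo={r,w,y}
  n4 li={r,w,y} lo={w,y}
  n5 li={y} lo=∅
  n6 li=∅ lo=∅

Interference:
  n — {r,w,y}
  p — {r,w,y}
  r — {n,p,w,y}
  w — {n,p,r,y}
  y — {n,p,r,w}

N(n) = ["r", "w", "y"]

Answer: ["r", "w", "y"]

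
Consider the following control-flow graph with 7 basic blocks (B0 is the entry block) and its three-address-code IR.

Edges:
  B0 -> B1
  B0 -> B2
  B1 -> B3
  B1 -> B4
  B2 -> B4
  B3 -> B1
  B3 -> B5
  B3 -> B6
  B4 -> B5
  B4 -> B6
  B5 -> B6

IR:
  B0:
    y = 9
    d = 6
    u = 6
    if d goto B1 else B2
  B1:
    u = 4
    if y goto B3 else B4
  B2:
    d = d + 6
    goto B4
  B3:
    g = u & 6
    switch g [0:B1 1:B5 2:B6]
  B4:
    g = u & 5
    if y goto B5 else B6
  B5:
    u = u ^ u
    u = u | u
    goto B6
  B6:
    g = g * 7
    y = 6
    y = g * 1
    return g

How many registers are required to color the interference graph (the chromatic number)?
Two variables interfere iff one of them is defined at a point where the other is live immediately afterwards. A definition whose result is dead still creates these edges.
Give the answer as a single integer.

Per-block:
  B0: {d,u,y} / ∅
  B1: {u} / {y}
  B2: {d} / {d}
  B3: {g} / {u}
  B4: {g} / {u,y}
  B5: {u} / {u}
  B6: {g,y} / {g}

Liveness:
  B0 li=∅ lo={d,u,y}
  B1 li={y} lo={u,y}
  B2 li={d,u,y} lo={u,y}
  B3 li={u,y} lo={g,u,y}
  B4 li={u,y} lo={g,u}
  B5 li={g,u} lo={g}
  B6 li={g} lo=∅

Conflict graph:
  d — {u,y}
  g — {u,y}
  u — {d,g,y}
  y — {d,g,u}

Registers:
  {d,u,y} pairwise interfere (3-clique) ⇒ χ ≥ 3
  assign d→r2 g→r2 u→r0 y→r1 — no edge inside a register ⇒ χ ≤ 3
  χ = 3

Answer: 3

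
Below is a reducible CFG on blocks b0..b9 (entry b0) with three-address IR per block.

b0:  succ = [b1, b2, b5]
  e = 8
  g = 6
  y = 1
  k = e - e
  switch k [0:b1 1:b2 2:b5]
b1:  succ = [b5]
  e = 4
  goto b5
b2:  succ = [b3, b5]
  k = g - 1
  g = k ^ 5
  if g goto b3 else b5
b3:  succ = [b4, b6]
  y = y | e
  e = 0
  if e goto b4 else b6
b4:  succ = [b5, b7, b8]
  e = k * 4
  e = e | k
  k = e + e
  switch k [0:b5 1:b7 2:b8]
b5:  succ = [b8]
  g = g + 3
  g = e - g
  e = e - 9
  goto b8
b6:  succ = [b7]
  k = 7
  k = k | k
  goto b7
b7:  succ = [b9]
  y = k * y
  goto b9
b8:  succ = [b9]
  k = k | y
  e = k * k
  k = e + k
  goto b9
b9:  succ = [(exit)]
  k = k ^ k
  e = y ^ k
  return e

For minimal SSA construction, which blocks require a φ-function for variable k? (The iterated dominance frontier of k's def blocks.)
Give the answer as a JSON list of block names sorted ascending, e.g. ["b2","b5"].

Answer: ["b5", "b7", "b8", "b9"]

Analysis:
idom tree: b1←b0 b2←b0 b3←b2 b4←b3 b5←b0 b6←b3 b7←b3 b8←b0 b9←b0
Dom∩ at merges:
  b5: preds {b0,b1,b2,b4}: {b0} ∩ {b0,b1} ∩ {b0,b2} ∩ {b0,b2,b3,b4} = {b0}; idom=b0
  b7: preds {b4,b6}: {b0,b2,b3,b4} ∩ {b0,b2,b3,b6} = {b0,b2,b3}; idom=b3
  b8: preds {b4,b5}: {b0,b2,b3,b4} ∩ {b0,b5} = {b0}; idom=b0
  b9: preds {b7,b8}: {b0,b2,b3,b7} ∩ {b0,b8} = {b0}; idom=b0

Frontier:
  join b5 pred b0: · stop@b0
  join b5 pred b1: b1 stop@b0
  join b5 pred b2: b2 stop@b0
  join b5 pred b4: b4→b3→b2 stop@b0
  join b7 pred b4: b4 stop@b3
  join b7 pred b6: b6 stop@b3
  join b8 pred b4: b4→b3→b2 stop@b0
  join b8 pred b5: b5 stop@b0
  join b9 pred b7: b7→b3→b2 stop@b0
  join b9 pred b8: b8 stop@b0
  b0: DF=∅
  b1: DF={b5}
  b2: DF={b5,b8,b9}
  b3: DF={b5,b8,b9}
  b4: DF={b5,b7,b8}
  b5: DF={b8}
  b6: DF={b7}
  b7: DF={b9}
  b8: DF={b9}
  b9: DF=∅

φ for k: defs {b0,b2,b4,b6,b8,b9}
  DF⁺ = {b5,b7,b8,b9}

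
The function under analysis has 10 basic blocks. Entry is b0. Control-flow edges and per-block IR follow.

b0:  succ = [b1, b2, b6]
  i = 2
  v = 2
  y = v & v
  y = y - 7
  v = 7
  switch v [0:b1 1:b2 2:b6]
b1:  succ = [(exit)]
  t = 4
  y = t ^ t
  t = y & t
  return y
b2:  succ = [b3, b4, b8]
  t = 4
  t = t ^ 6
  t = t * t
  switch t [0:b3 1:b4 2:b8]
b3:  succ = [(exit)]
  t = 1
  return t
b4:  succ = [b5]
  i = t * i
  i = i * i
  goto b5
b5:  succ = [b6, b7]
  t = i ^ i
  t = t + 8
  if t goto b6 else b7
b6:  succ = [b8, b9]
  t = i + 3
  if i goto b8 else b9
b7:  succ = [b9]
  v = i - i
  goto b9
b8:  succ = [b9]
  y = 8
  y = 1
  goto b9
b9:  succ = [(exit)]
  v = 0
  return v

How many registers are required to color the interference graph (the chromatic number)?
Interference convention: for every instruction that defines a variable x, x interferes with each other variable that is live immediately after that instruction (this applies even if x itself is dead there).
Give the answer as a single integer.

Answer: 3

Analysis:
Block summaries:
  b0: def={i,v,y} ue=∅
  b1: def={t,y} ue=∅
  b2: def={t} ue=∅
  b3: def={t} ue=∅
  b4: def={i} ue={i,t}
  b5: def={t} ue={i}
  b6: def={t} ue={i}
  b7: def={v} ue={i}
  b8: def={y} ue=∅
  b9: def={v} ue=∅

Liveness:
  live b0: ∅→{i}
  live b1: ∅→∅
  live b2: {i}→{i,t}
  live b3: ∅→∅
  live b4: {i,t}→{i}
  live b5: {i}→{i}
  live b6: {i}→∅
  live b7: {i}→∅
  live b8: ∅→∅
  live b9: ∅→∅

Interference:
  i↔{t,v,y}
  t↔{i,y}
  v↔{i}
  y↔{i,t}

Registers:
  clique {i,t,y} ⇒ need ≥ 3
  3-colouring: r0={i}  r1={t,v}  r2={y}
  χ = 3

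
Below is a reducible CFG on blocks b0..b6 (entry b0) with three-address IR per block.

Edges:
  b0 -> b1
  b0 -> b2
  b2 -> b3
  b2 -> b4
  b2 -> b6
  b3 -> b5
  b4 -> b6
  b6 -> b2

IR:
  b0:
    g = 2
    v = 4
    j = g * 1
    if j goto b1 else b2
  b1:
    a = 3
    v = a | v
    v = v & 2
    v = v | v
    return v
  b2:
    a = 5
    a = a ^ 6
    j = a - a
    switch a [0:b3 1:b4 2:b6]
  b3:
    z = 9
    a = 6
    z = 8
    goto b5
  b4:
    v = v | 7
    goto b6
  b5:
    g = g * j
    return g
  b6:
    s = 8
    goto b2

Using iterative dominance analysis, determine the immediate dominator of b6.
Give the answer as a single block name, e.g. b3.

Answer: b2

Working:
idom tree: b1←b0 b2←b0 b3←b2 b4←b2 b5←b3 b6←b2
Dom∩ at merges:
  b2: preds {b0,b6}: {b0} ∩ {b0,b2,b6} = {b0}; idom=b0
  b6: preds {b2,b4}: {b0,b2} ∩ {b0,b2,b4} = {b0,b2}; idom=b2

idom(b6) = b2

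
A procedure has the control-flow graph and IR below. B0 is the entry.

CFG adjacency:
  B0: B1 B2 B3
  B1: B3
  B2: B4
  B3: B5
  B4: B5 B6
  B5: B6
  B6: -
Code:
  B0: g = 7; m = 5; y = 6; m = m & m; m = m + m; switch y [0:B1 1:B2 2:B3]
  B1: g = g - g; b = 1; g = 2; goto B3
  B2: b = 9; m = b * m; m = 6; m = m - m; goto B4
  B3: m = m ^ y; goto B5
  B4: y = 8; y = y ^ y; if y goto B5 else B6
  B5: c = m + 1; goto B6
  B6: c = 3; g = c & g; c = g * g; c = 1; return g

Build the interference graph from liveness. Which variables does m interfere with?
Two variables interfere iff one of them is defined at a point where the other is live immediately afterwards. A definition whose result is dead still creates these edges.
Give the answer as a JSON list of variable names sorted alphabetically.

def/use:
  B0: def={g,m,y} ue=∅
  B1: def={b,g} ue={g}
  B2: def={b,m} ue={m}
  B3: def={m} ue={m,y}
  B4: def={y} ue=∅
  B5: def={c} ue={m}
  B6: def={c,g} ue={g}

Liveness:
  B0 li=∅ lo={g,m,y}
  B1 li={g,m,y} lo={g,m,y}
  B2 li={g,m} lo={g,m}
  B3 li={g,m,y} lo={g,m}
  B4 li={g,m} lo={g,m}
  B5 li={g,m} lo={g}
  B6 li={g} lo=∅

Conflict graph:
  b↔{g,m,y}
  c↔{g}
  g↔{b,c,m,y}
  m↔{b,g,y}
  y↔{b,g,m}

N(m) = ["b", "g", "y"]

Answer: ["b", "g", "y"]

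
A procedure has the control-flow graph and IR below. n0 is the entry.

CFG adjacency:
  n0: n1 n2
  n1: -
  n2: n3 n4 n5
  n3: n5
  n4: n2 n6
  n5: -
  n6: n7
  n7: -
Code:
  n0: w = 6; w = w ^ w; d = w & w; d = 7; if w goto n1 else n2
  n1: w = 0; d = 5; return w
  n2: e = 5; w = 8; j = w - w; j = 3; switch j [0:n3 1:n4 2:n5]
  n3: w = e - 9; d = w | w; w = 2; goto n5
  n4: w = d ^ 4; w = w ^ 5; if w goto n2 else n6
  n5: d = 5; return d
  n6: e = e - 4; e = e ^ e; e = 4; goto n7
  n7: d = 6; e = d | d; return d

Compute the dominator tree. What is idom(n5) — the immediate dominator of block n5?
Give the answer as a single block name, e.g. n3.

Answer: n2

Derivation:
idom tree: n1←n0 n2←n0 n3←n2 n4←n2 n5←n2 n6←n4 n7←n6
Dom at joins:
  n2: preds {n0,n4}: {n0} ∩ {n0,n2,n4} = {n0}; idom=n0
  n5: preds {n2,n3}: {n0,n2} ∩ {n0,n2,n3} = {n0,n2}; idom=n2

idom(n5) = n2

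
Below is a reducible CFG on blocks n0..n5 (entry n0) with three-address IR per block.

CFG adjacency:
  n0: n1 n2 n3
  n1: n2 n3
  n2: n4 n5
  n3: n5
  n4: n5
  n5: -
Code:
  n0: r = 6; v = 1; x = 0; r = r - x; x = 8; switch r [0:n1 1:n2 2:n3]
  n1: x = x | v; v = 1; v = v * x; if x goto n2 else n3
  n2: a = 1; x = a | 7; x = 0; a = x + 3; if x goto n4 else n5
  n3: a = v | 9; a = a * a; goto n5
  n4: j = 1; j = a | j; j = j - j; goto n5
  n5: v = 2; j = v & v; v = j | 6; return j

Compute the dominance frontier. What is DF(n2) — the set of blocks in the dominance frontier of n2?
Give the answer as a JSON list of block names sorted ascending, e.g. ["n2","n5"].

idom tree: n1←n0 n2←n0 n3←n0 n4←n2 n5←n0
Dom∩ at merges:
  n2: preds {n0,n1}: {n0} ∩ {n0,n1} = {n0}; idom=n0
  n3: preds {n0,n1}: {n0} ∩ {n0,n1} = {n0}; idom=n0
  n5: preds {n2,n3,n4}: {n0,n2} ∩ {n0,n3} ∩ {n0,n2,n4} = {n0}; idom=n0

DF walk-up:
  n2←n0: walk · to n0
  n2←n1: walk n1 to n0
  n3←n0: walk · to n0
  n3←n1: walk n1 to n0
  n5←n2: walk n2 to n0
  n5←n3: walk n3 to n0
  n5←n4: walk n4→n2 to n0
  DF(n0)=∅
  DF(n1)={n2,n3}
  DF(n2)={n5}
  DF(n3)={n5}
  DF(n4)={n5}
  DF(n5)=∅

DF(n2) = ["n5"]

Answer: ["n5"]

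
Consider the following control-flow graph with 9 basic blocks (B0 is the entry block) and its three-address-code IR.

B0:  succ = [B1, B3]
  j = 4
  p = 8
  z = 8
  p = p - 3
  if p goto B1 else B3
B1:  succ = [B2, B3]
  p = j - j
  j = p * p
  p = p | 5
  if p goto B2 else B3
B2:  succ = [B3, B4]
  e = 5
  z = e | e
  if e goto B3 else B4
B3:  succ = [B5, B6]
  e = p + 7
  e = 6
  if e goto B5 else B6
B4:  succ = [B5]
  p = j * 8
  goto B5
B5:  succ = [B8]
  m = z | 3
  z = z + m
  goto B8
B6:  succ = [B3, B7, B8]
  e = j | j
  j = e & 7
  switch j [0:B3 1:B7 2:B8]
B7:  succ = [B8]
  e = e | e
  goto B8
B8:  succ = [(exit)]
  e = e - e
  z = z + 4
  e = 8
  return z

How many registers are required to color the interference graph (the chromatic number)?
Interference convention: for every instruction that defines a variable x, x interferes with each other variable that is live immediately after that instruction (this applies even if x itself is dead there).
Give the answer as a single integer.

def/use:
  B0: def={j,p,z} ue=∅
  B1: def={j,p} ue={j}
  B2: def={e,z} ue=∅
  B3: def={e} ue={p}
  B4: def={p} ue={j}
  B5: def={m,z} ue={z}
  B6: def={e,j} ue={j}
  B7: def={e} ue={e}
  B8: def={e,z} ue={e,z}

Liveness:
  B0 li=∅ lo={j,p,z}
  B1 li={j,z} lo={j,p,z}
  B2 li={j,p} lo={e,j,p,z}
  B3 li={j,p,z} lo={e,j,p,z}
  B4 li={e,j,z} lo={e,z}
  B5 li={e,z} lo={e,z}
  B6 li={j,p,z} lo={e,j,p,z}
  B7 li={e,z} lo={e,z}
  B8 li={e,z} lo=∅

Conflict graph:
  e↔{j,m,p,z}
  j↔{e,p,z}
  m↔{e,z}
  p↔{e,j,z}
  z↔{e,j,m,p}

Chromatic number:
  lower bound: {e,j,p,z} mutually conflict ⇒ χ ≥ 4
  4-colouring: R0={e}  R1={z}  R2={j,m}  R3={p}
  χ = 4

Answer: 4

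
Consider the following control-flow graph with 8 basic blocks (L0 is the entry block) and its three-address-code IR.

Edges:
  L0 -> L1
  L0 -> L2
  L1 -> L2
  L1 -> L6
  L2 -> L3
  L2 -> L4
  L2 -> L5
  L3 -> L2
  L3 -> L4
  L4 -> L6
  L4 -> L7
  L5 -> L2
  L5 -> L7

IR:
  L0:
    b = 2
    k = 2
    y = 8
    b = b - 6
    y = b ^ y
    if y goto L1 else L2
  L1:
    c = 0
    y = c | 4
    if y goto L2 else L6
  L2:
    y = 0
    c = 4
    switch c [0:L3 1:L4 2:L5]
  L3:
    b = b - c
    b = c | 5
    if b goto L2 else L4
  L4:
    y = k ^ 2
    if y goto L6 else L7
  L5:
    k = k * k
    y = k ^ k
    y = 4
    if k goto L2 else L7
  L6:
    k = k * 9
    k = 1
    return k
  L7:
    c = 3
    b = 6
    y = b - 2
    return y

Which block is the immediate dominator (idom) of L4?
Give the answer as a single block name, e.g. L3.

idom tree: L1←L0 L2←L0 L3←L2 L4←L2 L5←L2 L6←L0 L7←L2
Join-block Dom:
  L2: preds {L0,L1,L3,L5}: {L0} ∩ {L0,L1} ∩ {L0,L2,L3} ∩ {L0,L2,L5} = {L0}; idom=L0
  L4: preds {L2,L3}: {L0,L2} ∩ {L0,L2,L3} = {L0,L2}; idom=L2
  L6: preds {L1,L4}: {L0,L1} ∩ {L0,L2,L4} = {L0}; idom=L0
  L7: preds {L4,L5}: {L0,L2,L4} ∩ {L0,L2,L5} = {L0,L2}; idom=L2

idom(L4) = L2

Answer: L2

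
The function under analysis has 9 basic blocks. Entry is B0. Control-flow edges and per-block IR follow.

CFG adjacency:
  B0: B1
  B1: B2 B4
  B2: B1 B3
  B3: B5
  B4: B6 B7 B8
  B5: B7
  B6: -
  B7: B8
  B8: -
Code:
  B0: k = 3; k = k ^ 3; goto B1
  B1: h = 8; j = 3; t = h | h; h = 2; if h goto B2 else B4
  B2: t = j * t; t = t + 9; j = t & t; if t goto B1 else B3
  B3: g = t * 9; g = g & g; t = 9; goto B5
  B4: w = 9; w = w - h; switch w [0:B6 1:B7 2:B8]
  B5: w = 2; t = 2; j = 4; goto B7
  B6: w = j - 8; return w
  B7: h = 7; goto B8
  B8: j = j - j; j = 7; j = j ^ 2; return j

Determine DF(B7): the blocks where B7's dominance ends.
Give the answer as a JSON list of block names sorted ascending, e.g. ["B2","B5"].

idom tree: B1←B0 B2←B1 B3←B2 B4←B1 B5←B3 B6←B4 B7←B1 B8←B1
Dom at joins:
  B1: preds {B0,B2}: {B0} ∩ {B0,B1,B2} = {B0}; idom=B0
  B7: preds {B4,B5}: {B0,B1,B4} ∩ {B0,B1,B2,B3,B5} = {B0,B1}; idom=B1
  B8: preds {B4,B7}: {B0,B1,B4} ∩ {B0,B1,B7} = {B0,B1}; idom=B1

DF derivation:
  join B1 pred B0: · stop@B0
  join B1 pred B2: B2→B1 stop@B0
  join B7 pred B4: B4 stop@B1
  join B7 pred B5: B5→B3→B2 stop@B1
  join B8 pred B4: B4 stop@B1
  join B8 pred B7: B7 stop@B1
  DF(B0)=∅
  DF(B1)={B1}
  DF(B2)={B1,B7}
  DF(B3)={B7}
  DF(B4)={B7,B8}
  DF(B5)={B7}
  DF(B6)=∅
  DF(B7)={B8}
  DF(B8)=∅

DF(B7) = ["B8"]

Answer: ["B8"]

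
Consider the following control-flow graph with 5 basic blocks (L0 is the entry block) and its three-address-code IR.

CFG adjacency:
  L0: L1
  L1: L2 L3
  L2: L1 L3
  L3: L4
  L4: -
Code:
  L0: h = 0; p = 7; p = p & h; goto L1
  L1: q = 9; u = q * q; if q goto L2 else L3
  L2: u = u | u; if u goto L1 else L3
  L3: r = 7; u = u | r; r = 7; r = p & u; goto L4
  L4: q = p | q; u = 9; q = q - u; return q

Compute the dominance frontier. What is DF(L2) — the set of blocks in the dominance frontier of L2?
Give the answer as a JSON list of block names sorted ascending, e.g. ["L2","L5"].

idom tree: L1←L0 L2←L1 L3←L1 L4←L3
Join-block Dom:
  L1: preds {L0,L2}: {L0} ∩ {L0,L1,L2} = {L0}; idom=L0
  L3: preds {L1,L2}: {L0,L1} ∩ {L0,L1,L2} = {L0,L1}; idom=L1

Frontier:
  L1←L0: walk · to L0
  L1←L2: walk L2→L1 to L0
  L3←L1: walk · to L1
  L3←L2: walk L2 to L1
  L0: DF=∅
  L1: DF={L1}
  L2: DF={L1,L3}
  L3: DF=∅
  L4: DF=∅

DF(L2) = ["L1", "L3"]

Answer: ["L1", "L3"]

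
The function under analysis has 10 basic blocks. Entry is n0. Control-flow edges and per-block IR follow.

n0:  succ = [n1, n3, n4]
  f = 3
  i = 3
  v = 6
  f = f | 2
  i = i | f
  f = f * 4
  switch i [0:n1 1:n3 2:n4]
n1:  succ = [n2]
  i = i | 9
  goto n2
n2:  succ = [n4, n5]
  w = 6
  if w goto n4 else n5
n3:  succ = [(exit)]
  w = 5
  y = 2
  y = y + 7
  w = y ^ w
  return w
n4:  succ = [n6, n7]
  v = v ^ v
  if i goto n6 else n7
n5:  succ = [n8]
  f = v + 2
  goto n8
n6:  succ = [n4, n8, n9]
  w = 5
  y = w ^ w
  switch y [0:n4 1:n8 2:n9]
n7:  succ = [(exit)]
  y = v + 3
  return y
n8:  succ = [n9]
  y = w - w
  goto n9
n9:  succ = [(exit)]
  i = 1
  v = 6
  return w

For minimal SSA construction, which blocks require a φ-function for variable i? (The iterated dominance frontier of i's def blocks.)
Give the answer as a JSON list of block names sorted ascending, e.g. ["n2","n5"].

Answer: ["n4", "n8", "n9"]

Working:
idom tree: n1←n0 n2←n1 n3←n0 n4←n0 n5←n2 n6←n4 n7←n4 n8←n0 n9←n0
Join-block Dom:
  n4: preds {n0,n2,n6}: {n0} ∩ {n0,n1,n2} ∩ {n0,n4,n6} = {n0}; idom=n0
  n8: preds {n5,n6}: {n0,n1,n2,n5} ∩ {n0,n4,n6} = {n0}; idom=n0
  n9: preds {n6,n8}: {n0,n4,n6} ∩ {n0,n8} = {n0}; idom=n0

DF derivation:
  join n4 pred n0: · stop@n0
  join n4 pred n2: n2→n1 stop@n0
  join n4 pred n6: n6→n4 stop@n0
  join n8 pred n5: n5→n2→n1 stop@n0
  join n8 pred n6: n6→n4 stop@n0
  join n9 pred n6: n6→n4 stop@n0
  join n9 pred n8: n8 stop@n0
  n0: DF=∅
  n1: DF={n4,n8}
  n2: DF={n4,n8}
  n3: DF=∅
  n4: DF={n4,n8,n9}
  n5: DF={n8}
  n6: DF={n4,n8,n9}
  n7: DF=∅
  n8: DF={n9}
  n9: DF=∅

φ for i: defs {n0,n1,n9}
  DF⁺ = {n4,n8,n9}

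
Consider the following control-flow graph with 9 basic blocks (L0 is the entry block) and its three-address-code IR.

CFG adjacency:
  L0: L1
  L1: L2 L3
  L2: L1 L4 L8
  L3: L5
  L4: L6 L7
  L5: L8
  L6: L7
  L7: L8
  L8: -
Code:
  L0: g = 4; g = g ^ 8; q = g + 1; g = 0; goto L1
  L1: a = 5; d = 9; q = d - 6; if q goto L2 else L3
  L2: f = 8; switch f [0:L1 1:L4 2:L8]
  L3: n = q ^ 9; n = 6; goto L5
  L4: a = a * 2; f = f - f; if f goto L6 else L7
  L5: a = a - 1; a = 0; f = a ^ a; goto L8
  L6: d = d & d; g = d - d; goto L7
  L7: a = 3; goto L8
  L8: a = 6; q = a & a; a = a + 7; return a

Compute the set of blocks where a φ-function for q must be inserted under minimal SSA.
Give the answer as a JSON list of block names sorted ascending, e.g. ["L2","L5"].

idom tree: L1←L0 L2←L1 L3←L1 L4←L2 L5←L3 L6←L4 L7←L4 L8←L1
Dom∩ at merges:
  L1: preds {L0,L2}: {L0} ∩ {L0,L1,L2} = {L0}; idom=L0
  L7: preds {L4,L6}: {L0,L1,L2,L4} ∩ {L0,L1,L2,L4,L6} = {L0,L1,L2,L4}; idom=L4
  L8: preds {L2,L5,L7}: {L0,L1,L2} ∩ {L0,L1,L3,L5} ∩ {L0,L1,L2,L4,L7} = {L0,L1}; idom=L1

DF walk-up:
  L1←L0: walk · to L0
  L1←L2: walk L2→L1 to L0
  L7←L4: walk · to L4
  L7←L6: walk L6 to L4
  L8←L2: walk L2 to L1
  L8←L5: walk L5→L3 to L1
  L8←L7: walk L7→L4→L2 to L1
  L0 → ∅
  L1 → {L1}
  L2 → {L1,L8}
  L3 → {L8}
  L4 → {L8}
  L5 → {L8}
  L6 → {L7}
  L7 → {L8}
  L8 → ∅

φ for q: defs {L0,L1,L8}
  DF⁺ = {L1}

Answer: ["L1"]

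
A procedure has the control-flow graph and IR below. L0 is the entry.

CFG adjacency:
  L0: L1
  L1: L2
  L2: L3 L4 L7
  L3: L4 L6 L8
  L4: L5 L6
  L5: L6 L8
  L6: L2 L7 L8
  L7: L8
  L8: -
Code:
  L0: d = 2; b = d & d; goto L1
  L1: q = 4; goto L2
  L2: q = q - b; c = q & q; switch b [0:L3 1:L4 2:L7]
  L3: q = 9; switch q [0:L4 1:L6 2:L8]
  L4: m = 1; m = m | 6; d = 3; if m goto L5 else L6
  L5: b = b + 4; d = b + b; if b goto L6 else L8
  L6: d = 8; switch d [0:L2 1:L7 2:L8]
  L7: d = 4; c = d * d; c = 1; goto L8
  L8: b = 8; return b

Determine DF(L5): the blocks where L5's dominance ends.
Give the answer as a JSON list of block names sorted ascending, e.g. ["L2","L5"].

Answer: ["L6", "L8"]

Derivation:
idom tree: L1←L0 L2←L1 L3←L2 L4←L2 L5←L4 L6←L2 L7←L2 L8←L2
Dom at joins:
  L2: preds {L1,L6}: {L0,L1} ∩ {L0,L1,L2,L6} = {L0,L1}; idom=L1
  L4: preds {L2,L3}: {L0,L1,L2} ∩ {L0,L1,L2,L3} = {L0,L1,L2}; idom=L2
  L6: preds {L3,L4,L5}: {L0,L1,L2,L3} ∩ {L0,L1,L2,L4} ∩ {L0,L1,L2,L4,L5} = {L0,L1,L2}; idom=L2
  L7: preds {L2,L6}: {L0,L1,L2} ∩ {L0,L1,L2,L6} = {L0,L1,L2}; idom=L2
  L8: preds {L3,L5,L6,L7}: {L0,L1,L2,L3} ∩ {L0,L1,L2,L4,L5} ∩ {L0,L1,L2,L6} ∩ {L0,L1,L2,L7} = {L0,L1,L2}; idom=L2

Frontier:
  L2←L1: walk · to L1
  L2←L6: walk L6→L2 to L1
  L4←L2: walk · to L2
  L4←L3: walk L3 to L2
  L6←L3: walk L3 to L2
  L6←L4: walk L4 to L2
  L6←L5: walk L5→L4 to L2
  L7←L2: walk · to L2
  L7←L6: walk L6 to L2
  L8←L3: walk L3 to L2
  L8←L5: walk L5→L4 to L2
  L8←L6: walk L6 to L2
  L8←L7: walk L7 to L2
  L0: DF=∅
  L1: DF=∅
  L2: DF={L2}
  L3: DF={L4,L6,L8}
  L4: DF={L6,L8}
  L5: DF={L6,L8}
  L6: DF={L2,L7,L8}
  L7: DF={L8}
  L8: DF=∅

DF(L5) = ["L6", "L8"]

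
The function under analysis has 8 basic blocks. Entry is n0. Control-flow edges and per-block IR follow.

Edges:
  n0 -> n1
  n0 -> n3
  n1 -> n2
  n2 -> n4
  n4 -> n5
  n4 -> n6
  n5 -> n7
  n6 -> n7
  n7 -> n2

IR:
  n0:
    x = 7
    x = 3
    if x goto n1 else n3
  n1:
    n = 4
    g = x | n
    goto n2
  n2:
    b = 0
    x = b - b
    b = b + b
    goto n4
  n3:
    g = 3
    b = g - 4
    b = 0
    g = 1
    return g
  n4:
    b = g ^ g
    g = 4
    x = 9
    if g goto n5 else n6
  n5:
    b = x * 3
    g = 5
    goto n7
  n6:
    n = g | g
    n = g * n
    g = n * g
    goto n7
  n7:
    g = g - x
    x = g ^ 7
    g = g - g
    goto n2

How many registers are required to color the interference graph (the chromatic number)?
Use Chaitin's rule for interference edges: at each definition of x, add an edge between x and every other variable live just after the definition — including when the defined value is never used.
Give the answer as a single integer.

Answer: 3

Analysis:
def/use:
  n0: {x} / ∅
  n1: {g,n} / {x}
  n2: {b,x} / ∅
  n3: {b,g} / ∅
  n4: {b,g,x} / {g}
  n5: {b,g} / {x}
  n6: {g,n} / {g}
  n7: {g,x} / {g,x}

Backward fixpoint:
  live n0: ∅→{x}
  live n1: {x}→{g}
  live n2: {g}→{g}
  live n3: ∅→∅
  live n4: {g}→{g,x}
  live n5: {x}→{g,x}
  live n6: {g,x}→{g,x}
  live n7: {g,x}→{g}

Conflict graph:
  b: {g,x}
  g: {b,n,x}
  n: {g,x}
  x: {b,g,n}

Colouring:
  {b,g,x} pairwise interfere (3-clique) ⇒ χ ≥ 3
  3-colouring: R0={g}  R1={x}  R2={b,n}
  χ = 3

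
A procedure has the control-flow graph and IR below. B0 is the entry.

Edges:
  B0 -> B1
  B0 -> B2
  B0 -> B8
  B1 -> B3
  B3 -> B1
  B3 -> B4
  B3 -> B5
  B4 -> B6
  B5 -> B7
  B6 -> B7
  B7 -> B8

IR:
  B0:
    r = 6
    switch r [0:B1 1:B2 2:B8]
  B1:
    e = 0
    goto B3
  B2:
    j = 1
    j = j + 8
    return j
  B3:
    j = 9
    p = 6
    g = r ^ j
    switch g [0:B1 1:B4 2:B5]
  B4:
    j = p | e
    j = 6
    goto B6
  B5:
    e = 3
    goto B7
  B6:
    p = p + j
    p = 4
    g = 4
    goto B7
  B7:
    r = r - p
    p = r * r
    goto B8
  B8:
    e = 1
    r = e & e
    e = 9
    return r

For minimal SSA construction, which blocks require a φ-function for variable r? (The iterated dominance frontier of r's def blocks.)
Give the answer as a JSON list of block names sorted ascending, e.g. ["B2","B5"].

idom tree: B1←B0 B2←B0 B3←B1 B4←B3 B5←B3 B6←B4 B7←B3 B8←B0
Dom at joins:
  B1: preds {B0,B3}: {B0} ∩ {B0,B1,B3} = {B0}; idom=B0
  B7: preds {B5,B6}: {B0,B1,B3,B5} ∩ {B0,B1,B3,B4,B6} = {B0,B1,B3}; idom=B3
  B8: preds {B0,B7}: {B0} ∩ {B0,B1,B3,B7} = {B0}; idom=B0

DF derivation:
  B1←B0: walk · to B0
  B1←B3: walk B3→B1 to B0
  B7←B5: walk B5 to B3
  B7←B6: walk B6→B4 to B3
  B8←B0: walk · to B0
  B8←B7: walk B7→B3→B1 to B0
  B0: DF=∅
  B1: DF={B1,B8}
  B2: DF=∅
  B3: DF={B1,B8}
  B4: DF={B7}
  B5: DF={B7}
  B6: DF={B7}
  B7: DF={B8}
  B8: DF=∅

φ for r: defs {B0,B7,B8}
  DF⁺ = {B8}

Answer: ["B8"]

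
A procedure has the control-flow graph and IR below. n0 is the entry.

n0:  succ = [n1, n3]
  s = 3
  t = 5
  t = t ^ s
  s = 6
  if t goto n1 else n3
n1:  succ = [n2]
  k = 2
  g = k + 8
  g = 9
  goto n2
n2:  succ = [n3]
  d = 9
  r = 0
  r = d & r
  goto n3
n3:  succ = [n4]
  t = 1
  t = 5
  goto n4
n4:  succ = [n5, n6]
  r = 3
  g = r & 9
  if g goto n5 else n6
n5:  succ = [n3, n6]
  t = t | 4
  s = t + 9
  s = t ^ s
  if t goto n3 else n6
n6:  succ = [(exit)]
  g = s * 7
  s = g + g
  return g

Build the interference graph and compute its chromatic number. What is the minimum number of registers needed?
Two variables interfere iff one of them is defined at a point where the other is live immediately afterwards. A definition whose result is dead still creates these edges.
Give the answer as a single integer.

Block summaries:
  n0 def {s,t} use ∅
  n1 def {g,k} use ∅
  n2 def {d,r} use ∅
  n3 def {t} use ∅
  n4 def {g,r} use ∅
  n5 def {s,t} use {t}
  n6 def {g,s} use {s}

Live sets:
  n0 li=∅ lo={s}
  n1 li={s} lo={s}
  n2 li={s} lo={s}
  n3 li={s} lo={s,t}
  n4 li={s,t} lo={s,t}
  n5 li={t} lo={s}
  n6 li={s} lo=∅

Conflict graph:
  d — {r,s}
  g — {s,t}
  k — {s}
  r — {d,s,t}
  s — {d,g,k,r,t}
  t — {g,r,s}

Colouring:
  lower bound: {d,r,s} mutually conflict ⇒ χ ≥ 3
  3-colouring: c0={s}  c1={g,k,r}  c2={d,t}
  χ = 3

Answer: 3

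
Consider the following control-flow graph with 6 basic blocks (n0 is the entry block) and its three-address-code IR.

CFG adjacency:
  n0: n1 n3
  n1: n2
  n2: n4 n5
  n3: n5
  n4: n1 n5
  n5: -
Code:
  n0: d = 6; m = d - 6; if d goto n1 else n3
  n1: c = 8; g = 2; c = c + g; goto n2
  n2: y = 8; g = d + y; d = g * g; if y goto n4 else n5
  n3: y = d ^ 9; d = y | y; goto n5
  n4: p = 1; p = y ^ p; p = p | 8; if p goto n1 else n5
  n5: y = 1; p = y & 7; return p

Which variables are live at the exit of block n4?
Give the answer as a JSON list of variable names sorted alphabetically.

Answer: ["d"]

Analysis:
Block summaries:
  n0: def={d,m} ue=∅
  n1: def={c,g} ue=∅
  n2: def={d,g,y} ue={d}
  n3: def={d,y} ue={d}
  n4: def={p} ue={y}
  n5: def={p,y} ue=∅

Liveness:
  n0 li=∅ lo={d}
  n1 li={d} lo={d}
  n2 li={d} lo={d,y}
  n3 li={d} lo=∅
  n4 li={d,y} lo={d}
  n5 li=∅ lo=∅

live-out(n4) = ["d"]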